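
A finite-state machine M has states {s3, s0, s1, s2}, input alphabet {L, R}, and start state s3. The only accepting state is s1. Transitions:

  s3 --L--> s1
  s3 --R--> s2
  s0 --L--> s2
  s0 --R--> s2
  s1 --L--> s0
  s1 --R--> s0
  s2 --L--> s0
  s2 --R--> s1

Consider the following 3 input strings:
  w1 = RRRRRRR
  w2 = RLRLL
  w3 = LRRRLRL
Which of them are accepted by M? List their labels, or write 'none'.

none

w1: s3 → s2 → s1 → s0 → s2 → s1 → s0 → s2  → end s2, rejected
w2: s3 → s2 → s0 → s2 → s0 → s2  → end s2, rejected
w3: s3 → s1 → s0 → s2 → s1 → s0 → s2 → s0  → end s0, rejected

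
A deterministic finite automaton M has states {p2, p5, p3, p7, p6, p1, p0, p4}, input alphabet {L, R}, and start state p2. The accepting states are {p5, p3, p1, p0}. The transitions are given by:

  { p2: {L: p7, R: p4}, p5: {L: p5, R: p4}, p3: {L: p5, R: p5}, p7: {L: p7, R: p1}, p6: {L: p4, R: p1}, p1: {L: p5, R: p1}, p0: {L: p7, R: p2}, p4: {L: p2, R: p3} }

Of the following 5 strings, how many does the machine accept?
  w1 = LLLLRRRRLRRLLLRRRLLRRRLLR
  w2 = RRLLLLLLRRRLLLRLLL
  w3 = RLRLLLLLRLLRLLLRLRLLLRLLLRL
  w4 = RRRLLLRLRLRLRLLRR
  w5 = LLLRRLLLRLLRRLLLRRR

w1: Trace: p2 -L-> p7 -L-> p7 -L-> p7 -L-> p7 -R-> p1 -R-> p1 -R-> p1 -R-> p1 -L-> p5 -R-> p4 -R-> p3 -L-> p5 -L-> p5 -L-> p5 -R-> p4 -R-> p3 -R-> p5 -L-> p5 -L-> p5 -R-> p4 -R-> p3 -R-> p5 -L-> p5 -L-> p5 -R-> p4  → end p4, rejected
w2: Trace: p2 -R-> p4 -R-> p3 -L-> p5 -L-> p5 -L-> p5 -L-> p5 -L-> p5 -L-> p5 -R-> p4 -R-> p3 -R-> p5 -L-> p5 -L-> p5 -L-> p5 -R-> p4 -L-> p2 -L-> p7 -L-> p7  → end p7, rejected
w3: Trace: p2 -R-> p4 -L-> p2 -R-> p4 -L-> p2 -L-> p7 -L-> p7 -L-> p7 -L-> p7 -R-> p1 -L-> p5 -L-> p5 -R-> p4 -L-> p2 -L-> p7 -L-> p7 -R-> p1 -L-> p5 -R-> p4 -L-> p2 -L-> p7 -L-> p7 -R-> p1 -L-> p5 -L-> p5 -L-> p5 -R-> p4 -L-> p2  → end p2, rejected
w4: Trace: p2 -R-> p4 -R-> p3 -R-> p5 -L-> p5 -L-> p5 -L-> p5 -R-> p4 -L-> p2 -R-> p4 -L-> p2 -R-> p4 -L-> p2 -R-> p4 -L-> p2 -L-> p7 -R-> p1 -R-> p1  → end p1, accepted
w5: Trace: p2 -L-> p7 -L-> p7 -L-> p7 -R-> p1 -R-> p1 -L-> p5 -L-> p5 -L-> p5 -R-> p4 -L-> p2 -L-> p7 -R-> p1 -R-> p1 -L-> p5 -L-> p5 -L-> p5 -R-> p4 -R-> p3 -R-> p5  → end p5, accepted

2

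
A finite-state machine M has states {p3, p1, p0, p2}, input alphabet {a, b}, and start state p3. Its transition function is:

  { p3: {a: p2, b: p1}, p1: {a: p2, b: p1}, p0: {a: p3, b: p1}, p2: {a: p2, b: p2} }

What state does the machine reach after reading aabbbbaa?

start at p3
read 'a': p3 → p2
read 'a': p2 → p2
read 'b': p2 → p2
read 'b': p2 → p2
read 'b': p2 → p2
read 'b': p2 → p2
read 'a': p2 → p2
read 'a': p2 → p2

p2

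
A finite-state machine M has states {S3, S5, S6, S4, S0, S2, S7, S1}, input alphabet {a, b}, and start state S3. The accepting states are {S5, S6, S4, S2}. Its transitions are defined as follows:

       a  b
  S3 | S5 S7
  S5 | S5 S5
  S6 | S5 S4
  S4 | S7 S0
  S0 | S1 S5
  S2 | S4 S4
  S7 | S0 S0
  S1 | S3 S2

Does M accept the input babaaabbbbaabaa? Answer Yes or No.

Yes

start at S3
read 'b': S3 → S7
read 'a': S7 → S0
read 'b': S0 → S5
read 'a': S5 → S5
read 'a': S5 → S5
read 'a': S5 → S5
read 'b': S5 → S5
read 'b': S5 → S5
read 'b': S5 → S5
read 'b': S5 → S5
read 'a': S5 → S5
read 'a': S5 → S5
read 'b': S5 → S5
read 'a': S5 → S5
read 'a': S5 → S5
End state S5 is accepting.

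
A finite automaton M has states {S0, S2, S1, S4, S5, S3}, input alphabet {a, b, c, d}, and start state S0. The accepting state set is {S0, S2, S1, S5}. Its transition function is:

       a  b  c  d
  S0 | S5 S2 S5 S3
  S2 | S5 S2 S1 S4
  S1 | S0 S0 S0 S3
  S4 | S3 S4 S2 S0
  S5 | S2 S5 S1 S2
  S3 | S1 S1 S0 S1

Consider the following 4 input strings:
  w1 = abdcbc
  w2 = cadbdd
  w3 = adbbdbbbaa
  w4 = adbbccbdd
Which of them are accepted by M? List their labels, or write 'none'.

w1, w3, w4

w1: Trace: S0 -a-> S5 -b-> S5 -d-> S2 -c-> S1 -b-> S0 -c-> S5  → end S5, accepted
w2: Trace: S0 -c-> S5 -a-> S2 -d-> S4 -b-> S4 -d-> S0 -d-> S3  → end S3, rejected
w3: Trace: S0 -a-> S5 -d-> S2 -b-> S2 -b-> S2 -d-> S4 -b-> S4 -b-> S4 -b-> S4 -a-> S3 -a-> S1  → end S1, accepted
w4: Trace: S0 -a-> S5 -d-> S2 -b-> S2 -b-> S2 -c-> S1 -c-> S0 -b-> S2 -d-> S4 -d-> S0  → end S0, accepted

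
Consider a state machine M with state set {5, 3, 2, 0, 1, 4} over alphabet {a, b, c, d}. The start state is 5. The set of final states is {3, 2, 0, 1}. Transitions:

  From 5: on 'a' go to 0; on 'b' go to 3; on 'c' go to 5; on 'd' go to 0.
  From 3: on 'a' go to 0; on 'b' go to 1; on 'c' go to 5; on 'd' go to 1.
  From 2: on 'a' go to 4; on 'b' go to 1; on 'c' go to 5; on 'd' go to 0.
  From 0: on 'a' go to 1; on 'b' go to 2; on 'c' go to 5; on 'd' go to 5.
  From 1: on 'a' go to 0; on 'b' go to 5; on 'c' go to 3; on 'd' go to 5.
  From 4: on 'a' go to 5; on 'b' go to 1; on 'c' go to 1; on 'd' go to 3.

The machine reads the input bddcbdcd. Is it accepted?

Yes

Trace: 5 -b-> 3 -d-> 1 -d-> 5 -c-> 5 -b-> 3 -d-> 1 -c-> 3 -d-> 1
End state 1 is accepting.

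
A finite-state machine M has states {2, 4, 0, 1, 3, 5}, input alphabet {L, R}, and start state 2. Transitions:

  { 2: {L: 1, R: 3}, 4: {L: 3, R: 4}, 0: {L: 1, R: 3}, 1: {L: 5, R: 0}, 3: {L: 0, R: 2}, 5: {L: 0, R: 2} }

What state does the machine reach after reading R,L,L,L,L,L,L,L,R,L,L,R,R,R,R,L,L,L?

2 → 3 → 0 → 1 → 5 → 0 → 1 → 5 → 0 → 3 → 0 → 1 → 0 → 3 → 2 → 3 → 0 → 1 → 5

5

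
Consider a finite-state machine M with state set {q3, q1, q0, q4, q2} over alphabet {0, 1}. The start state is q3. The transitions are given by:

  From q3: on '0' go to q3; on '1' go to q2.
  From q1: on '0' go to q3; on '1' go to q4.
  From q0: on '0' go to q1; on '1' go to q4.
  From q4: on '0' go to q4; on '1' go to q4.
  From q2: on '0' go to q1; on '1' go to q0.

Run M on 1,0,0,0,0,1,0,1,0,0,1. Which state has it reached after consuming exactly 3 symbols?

q3 → q2 → q1 → q3
After 3 symbols: q3.

q3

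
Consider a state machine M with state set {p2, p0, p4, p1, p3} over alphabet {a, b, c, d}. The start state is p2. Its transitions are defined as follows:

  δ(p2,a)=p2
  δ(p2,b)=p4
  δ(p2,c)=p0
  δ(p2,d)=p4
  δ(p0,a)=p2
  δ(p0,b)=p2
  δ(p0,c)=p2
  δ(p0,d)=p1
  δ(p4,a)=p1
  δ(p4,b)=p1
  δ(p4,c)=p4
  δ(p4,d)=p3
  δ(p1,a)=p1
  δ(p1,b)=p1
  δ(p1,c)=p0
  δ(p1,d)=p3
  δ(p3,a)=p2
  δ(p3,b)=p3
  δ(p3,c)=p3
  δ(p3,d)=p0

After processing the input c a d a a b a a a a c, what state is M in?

p2 → p0 → p2 → p4 → p1 → p1 → p1 → p1 → p1 → p1 → p1 → p0

p0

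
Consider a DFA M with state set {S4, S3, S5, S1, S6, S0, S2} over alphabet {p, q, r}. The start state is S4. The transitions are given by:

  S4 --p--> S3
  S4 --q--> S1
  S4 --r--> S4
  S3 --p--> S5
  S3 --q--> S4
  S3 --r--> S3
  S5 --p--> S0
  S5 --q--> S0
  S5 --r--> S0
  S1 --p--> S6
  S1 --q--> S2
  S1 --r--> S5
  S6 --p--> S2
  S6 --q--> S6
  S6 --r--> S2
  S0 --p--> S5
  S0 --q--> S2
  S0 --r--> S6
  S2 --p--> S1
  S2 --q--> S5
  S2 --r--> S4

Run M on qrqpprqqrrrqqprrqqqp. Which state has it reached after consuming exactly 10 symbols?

S4 → S1 → S5 → S0 → S5 → S0 → S6 → S6 → S6 → S2 → S4
After 10 symbols: S4.

S4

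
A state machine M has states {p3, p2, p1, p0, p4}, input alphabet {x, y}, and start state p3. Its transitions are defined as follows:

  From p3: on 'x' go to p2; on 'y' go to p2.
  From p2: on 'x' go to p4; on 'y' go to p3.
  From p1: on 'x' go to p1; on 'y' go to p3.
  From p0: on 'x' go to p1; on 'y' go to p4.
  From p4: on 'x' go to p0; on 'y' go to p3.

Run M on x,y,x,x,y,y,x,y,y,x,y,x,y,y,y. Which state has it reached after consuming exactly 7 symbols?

p4

p3 → p2 → p3 → p2 → p4 → p3 → p2 → p4
After 7 symbols: p4.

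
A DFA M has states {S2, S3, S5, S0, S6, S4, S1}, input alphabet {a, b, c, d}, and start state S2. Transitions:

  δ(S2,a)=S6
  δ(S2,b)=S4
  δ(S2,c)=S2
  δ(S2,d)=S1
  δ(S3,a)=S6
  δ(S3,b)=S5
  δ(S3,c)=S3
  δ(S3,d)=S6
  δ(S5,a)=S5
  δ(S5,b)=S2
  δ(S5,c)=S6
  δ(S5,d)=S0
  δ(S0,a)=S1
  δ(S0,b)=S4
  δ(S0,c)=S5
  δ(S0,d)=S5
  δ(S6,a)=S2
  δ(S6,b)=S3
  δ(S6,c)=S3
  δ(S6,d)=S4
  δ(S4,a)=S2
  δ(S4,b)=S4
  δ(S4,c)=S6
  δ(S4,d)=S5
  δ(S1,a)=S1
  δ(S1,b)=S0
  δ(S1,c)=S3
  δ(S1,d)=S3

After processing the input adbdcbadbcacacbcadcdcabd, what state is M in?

S2 → S6 → S4 → S4 → S5 → S6 → S3 → S6 → S4 → S4 → S6 → S2 → S2 → S6 → S3 → S5 → S6 → S2 → S1 → S3 → S6 → S3 → S6 → S3 → S6

S6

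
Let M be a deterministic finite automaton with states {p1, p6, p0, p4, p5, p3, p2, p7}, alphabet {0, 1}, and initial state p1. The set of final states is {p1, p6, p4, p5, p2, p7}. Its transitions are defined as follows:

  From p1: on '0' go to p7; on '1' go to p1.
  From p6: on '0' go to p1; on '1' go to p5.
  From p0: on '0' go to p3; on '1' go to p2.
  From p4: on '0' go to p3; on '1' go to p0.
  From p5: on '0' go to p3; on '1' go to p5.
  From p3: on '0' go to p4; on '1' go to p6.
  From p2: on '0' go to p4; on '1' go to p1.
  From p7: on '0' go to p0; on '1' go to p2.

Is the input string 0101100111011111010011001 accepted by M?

p1 → p7 → p2 → p4 → p0 → p2 → p4 → p3 → p6 → p5 → p5 → p3 → p6 → p5 → p5 → p5 → p5 → p3 → p6 → p1 → p7 → p2 → p1 → p7 → p0 → p2
End state p2 is accepting.

Yes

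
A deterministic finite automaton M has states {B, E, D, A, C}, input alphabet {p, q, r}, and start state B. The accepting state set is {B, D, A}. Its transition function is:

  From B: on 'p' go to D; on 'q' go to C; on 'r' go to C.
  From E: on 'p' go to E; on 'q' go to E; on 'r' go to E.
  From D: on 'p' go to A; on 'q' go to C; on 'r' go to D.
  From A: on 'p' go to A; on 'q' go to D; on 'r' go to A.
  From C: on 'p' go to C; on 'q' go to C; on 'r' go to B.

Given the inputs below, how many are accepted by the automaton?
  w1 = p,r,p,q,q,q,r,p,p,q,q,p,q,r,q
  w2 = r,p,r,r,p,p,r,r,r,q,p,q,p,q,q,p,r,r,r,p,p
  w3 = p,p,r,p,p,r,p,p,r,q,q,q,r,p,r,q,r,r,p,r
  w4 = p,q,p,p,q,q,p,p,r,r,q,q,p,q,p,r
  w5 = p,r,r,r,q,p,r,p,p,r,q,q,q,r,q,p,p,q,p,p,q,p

3

w1: Trace: B -p-> D -r-> D -p-> A -q-> D -q-> C -q-> C -r-> B -p-> D -p-> A -q-> D -q-> C -p-> C -q-> C -r-> B -q-> C  → end C, rejected
w2: Trace: B -r-> C -p-> C -r-> B -r-> C -p-> C -p-> C -r-> B -r-> C -r-> B -q-> C -p-> C -q-> C -p-> C -q-> C -q-> C -p-> C -r-> B -r-> C -r-> B -p-> D -p-> A  → end A, accepted
w3: Trace: B -p-> D -p-> A -r-> A -p-> A -p-> A -r-> A -p-> A -p-> A -r-> A -q-> D -q-> C -q-> C -r-> B -p-> D -r-> D -q-> C -r-> B -r-> C -p-> C -r-> B  → end B, accepted
w4: Trace: B -p-> D -q-> C -p-> C -p-> C -q-> C -q-> C -p-> C -p-> C -r-> B -r-> C -q-> C -q-> C -p-> C -q-> C -p-> C -r-> B  → end B, accepted
w5: Trace: B -p-> D -r-> D -r-> D -r-> D -q-> C -p-> C -r-> B -p-> D -p-> A -r-> A -q-> D -q-> C -q-> C -r-> B -q-> C -p-> C -p-> C -q-> C -p-> C -p-> C -q-> C -p-> C  → end C, rejected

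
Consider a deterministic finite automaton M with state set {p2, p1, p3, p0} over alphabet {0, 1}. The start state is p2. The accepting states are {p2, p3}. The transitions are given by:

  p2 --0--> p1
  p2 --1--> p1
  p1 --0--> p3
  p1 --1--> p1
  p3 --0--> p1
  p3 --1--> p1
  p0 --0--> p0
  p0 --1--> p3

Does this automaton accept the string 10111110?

Trace: p2 -1-> p1 -0-> p3 -1-> p1 -1-> p1 -1-> p1 -1-> p1 -1-> p1 -0-> p3
End state p3 is accepting.

Yes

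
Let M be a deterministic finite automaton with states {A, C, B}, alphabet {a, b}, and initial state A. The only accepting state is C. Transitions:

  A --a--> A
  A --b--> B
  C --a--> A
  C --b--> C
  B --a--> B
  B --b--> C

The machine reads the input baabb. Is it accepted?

Trace: A -b-> B -a-> B -a-> B -b-> C -b-> C
End state C is accepting.

Yes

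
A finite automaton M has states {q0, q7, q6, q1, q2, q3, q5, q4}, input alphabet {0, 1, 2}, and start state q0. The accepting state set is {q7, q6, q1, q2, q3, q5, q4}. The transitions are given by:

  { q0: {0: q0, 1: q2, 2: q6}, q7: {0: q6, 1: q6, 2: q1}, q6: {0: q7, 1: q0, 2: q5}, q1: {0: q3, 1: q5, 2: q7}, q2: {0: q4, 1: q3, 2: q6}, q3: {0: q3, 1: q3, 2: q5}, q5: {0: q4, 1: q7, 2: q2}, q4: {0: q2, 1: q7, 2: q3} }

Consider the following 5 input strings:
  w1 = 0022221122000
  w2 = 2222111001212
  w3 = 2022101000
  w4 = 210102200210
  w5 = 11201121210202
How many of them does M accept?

4

w1:
  start at q0
  read '0': q0 → q0
  read '0': q0 → q0
  read '2': q0 → q6
  read '2': q6 → q5
  read '2': q5 → q2
  read '2': q2 → q6
  read '1': q6 → q0
  read '1': q0 → q2
  read '2': q2 → q6
  read '2': q6 → q5
  read '0': q5 → q4
  read '0': q4 → q2
  read '0': q2 → q4
  end q4, accepted
w2:
  start at q0
  read '2': q0 → q6
  read '2': q6 → q5
  read '2': q5 → q2
  read '2': q2 → q6
  read '1': q6 → q0
  read '1': q0 → q2
  read '1': q2 → q3
  read '0': q3 → q3
  read '0': q3 → q3
  read '1': q3 → q3
  read '2': q3 → q5
  read '1': q5 → q7
  read '2': q7 → q1
  end q1, accepted
w3:
  start at q0
  read '2': q0 → q6
  read '0': q6 → q7
  read '2': q7 → q1
  read '2': q1 → q7
  read '1': q7 → q6
  read '0': q6 → q7
  read '1': q7 → q6
  read '0': q6 → q7
  read '0': q7 → q6
  read '0': q6 → q7
  end q7, accepted
w4:
  start at q0
  read '2': q0 → q6
  read '1': q6 → q0
  read '0': q0 → q0
  read '1': q0 → q2
  read '0': q2 → q4
  read '2': q4 → q3
  read '2': q3 → q5
  read '0': q5 → q4
  read '0': q4 → q2
  read '2': q2 → q6
  read '1': q6 → q0
  read '0': q0 → q0
  end q0, rejected
w5:
  start at q0
  read '1': q0 → q2
  read '1': q2 → q3
  read '2': q3 → q5
  read '0': q5 → q4
  read '1': q4 → q7
  read '1': q7 → q6
  read '2': q6 → q5
  read '1': q5 → q7
  read '2': q7 → q1
  read '1': q1 → q5
  read '0': q5 → q4
  read '2': q4 → q3
  read '0': q3 → q3
  read '2': q3 → q5
  end q5, accepted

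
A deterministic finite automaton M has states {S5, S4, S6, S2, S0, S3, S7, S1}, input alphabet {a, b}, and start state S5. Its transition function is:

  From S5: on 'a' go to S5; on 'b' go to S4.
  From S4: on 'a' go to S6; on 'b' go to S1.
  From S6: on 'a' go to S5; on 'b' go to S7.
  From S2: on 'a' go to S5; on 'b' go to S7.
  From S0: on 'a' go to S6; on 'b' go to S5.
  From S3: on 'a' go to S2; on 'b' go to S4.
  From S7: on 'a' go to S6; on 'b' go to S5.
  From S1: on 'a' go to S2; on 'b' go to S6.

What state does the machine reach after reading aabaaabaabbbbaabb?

start at S5
read 'a': S5 → S5
read 'a': S5 → S5
read 'b': S5 → S4
read 'a': S4 → S6
read 'a': S6 → S5
read 'a': S5 → S5
read 'b': S5 → S4
read 'a': S4 → S6
read 'a': S6 → S5
read 'b': S5 → S4
read 'b': S4 → S1
read 'b': S1 → S6
read 'b': S6 → S7
read 'a': S7 → S6
read 'a': S6 → S5
read 'b': S5 → S4
read 'b': S4 → S1

S1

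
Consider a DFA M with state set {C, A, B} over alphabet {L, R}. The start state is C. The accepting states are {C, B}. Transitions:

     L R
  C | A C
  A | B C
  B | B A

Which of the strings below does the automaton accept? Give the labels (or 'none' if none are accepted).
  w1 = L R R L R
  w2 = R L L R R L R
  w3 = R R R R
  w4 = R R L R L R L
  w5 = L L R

w1: Trace: C -L-> A -R-> C -R-> C -L-> A -R-> C  → end C, accepted
w2: Trace: C -R-> C -L-> A -L-> B -R-> A -R-> C -L-> A -R-> C  → end C, accepted
w3: Trace: C -R-> C -R-> C -R-> C -R-> C  → end C, accepted
w4: Trace: C -R-> C -R-> C -L-> A -R-> C -L-> A -R-> C -L-> A  → end A, rejected
w5: Trace: C -L-> A -L-> B -R-> A  → end A, rejected

w1, w2, w3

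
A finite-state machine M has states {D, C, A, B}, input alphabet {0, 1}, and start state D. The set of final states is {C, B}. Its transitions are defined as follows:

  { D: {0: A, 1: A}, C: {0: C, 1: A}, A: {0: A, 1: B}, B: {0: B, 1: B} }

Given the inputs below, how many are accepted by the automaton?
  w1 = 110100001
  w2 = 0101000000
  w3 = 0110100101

3

w1:
  start at D
  read '1': D → A
  read '1': A → B
  read '0': B → B
  read '1': B → B
  read '0': B → B
  read '0': B → B
  read '0': B → B
  read '0': B → B
  read '1': B → B
  end B, accepted
w2:
  start at D
  read '0': D → A
  read '1': A → B
  read '0': B → B
  read '1': B → B
  read '0': B → B
  read '0': B → B
  read '0': B → B
  read '0': B → B
  read '0': B → B
  read '0': B → B
  end B, accepted
w3:
  start at D
  read '0': D → A
  read '1': A → B
  read '1': B → B
  read '0': B → B
  read '1': B → B
  read '0': B → B
  read '0': B → B
  read '1': B → B
  read '0': B → B
  read '1': B → B
  end B, accepted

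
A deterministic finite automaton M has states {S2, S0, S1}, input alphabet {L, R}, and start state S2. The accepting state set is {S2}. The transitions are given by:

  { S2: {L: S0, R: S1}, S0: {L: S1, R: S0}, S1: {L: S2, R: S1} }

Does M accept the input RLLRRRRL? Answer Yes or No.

No

S2 → S1 → S2 → S0 → S0 → S0 → S0 → S0 → S1
End state S1 is not accepting.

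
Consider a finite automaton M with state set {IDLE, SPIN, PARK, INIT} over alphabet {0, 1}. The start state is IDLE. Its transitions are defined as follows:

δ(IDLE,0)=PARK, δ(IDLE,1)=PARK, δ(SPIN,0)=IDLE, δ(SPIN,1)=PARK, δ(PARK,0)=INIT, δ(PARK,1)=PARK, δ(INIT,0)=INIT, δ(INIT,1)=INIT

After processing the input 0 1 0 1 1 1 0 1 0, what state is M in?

start at IDLE
read '0': IDLE → PARK
read '1': PARK → PARK
read '0': PARK → INIT
read '1': INIT → INIT
read '1': INIT → INIT
read '1': INIT → INIT
read '0': INIT → INIT
read '1': INIT → INIT
read '0': INIT → INIT

INIT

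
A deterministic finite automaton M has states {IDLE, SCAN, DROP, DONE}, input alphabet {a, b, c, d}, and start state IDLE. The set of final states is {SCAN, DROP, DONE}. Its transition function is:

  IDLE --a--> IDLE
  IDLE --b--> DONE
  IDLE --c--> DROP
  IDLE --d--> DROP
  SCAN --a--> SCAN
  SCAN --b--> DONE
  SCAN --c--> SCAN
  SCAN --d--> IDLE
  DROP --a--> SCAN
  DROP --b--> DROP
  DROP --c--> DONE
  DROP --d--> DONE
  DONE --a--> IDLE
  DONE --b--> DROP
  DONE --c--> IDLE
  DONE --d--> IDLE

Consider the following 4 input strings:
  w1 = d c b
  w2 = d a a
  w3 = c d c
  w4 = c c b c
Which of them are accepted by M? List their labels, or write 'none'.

w1:
  start at IDLE
  read 'd': IDLE → DROP
  read 'c': DROP → DONE
  read 'b': DONE → DROP
  end DROP, accepted
w2:
  start at IDLE
  read 'd': IDLE → DROP
  read 'a': DROP → SCAN
  read 'a': SCAN → SCAN
  end SCAN, accepted
w3:
  start at IDLE
  read 'c': IDLE → DROP
  read 'd': DROP → DONE
  read 'c': DONE → IDLE
  end IDLE, rejected
w4:
  start at IDLE
  read 'c': IDLE → DROP
  read 'c': DROP → DONE
  read 'b': DONE → DROP
  read 'c': DROP → DONE
  end DONE, accepted

w1, w2, w4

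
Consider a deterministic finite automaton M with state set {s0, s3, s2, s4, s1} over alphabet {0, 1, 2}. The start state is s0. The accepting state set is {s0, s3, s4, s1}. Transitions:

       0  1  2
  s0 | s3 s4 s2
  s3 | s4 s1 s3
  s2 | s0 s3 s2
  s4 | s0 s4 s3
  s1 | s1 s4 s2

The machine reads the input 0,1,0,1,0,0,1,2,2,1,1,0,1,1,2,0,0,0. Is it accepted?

Yes

Trace: s0 -0-> s3 -1-> s1 -0-> s1 -1-> s4 -0-> s0 -0-> s3 -1-> s1 -2-> s2 -2-> s2 -1-> s3 -1-> s1 -0-> s1 -1-> s4 -1-> s4 -2-> s3 -0-> s4 -0-> s0 -0-> s3
End state s3 is accepting.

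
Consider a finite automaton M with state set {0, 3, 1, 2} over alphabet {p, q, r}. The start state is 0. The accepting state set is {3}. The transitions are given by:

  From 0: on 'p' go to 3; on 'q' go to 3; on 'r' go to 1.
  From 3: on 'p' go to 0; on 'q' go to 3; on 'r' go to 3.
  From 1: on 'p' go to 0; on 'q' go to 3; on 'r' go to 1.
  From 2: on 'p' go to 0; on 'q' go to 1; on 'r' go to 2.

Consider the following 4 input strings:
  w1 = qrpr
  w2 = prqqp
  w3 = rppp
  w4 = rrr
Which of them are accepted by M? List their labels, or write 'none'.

w1: Trace: 0 -q-> 3 -r-> 3 -p-> 0 -r-> 1  → end 1, rejected
w2: Trace: 0 -p-> 3 -r-> 3 -q-> 3 -q-> 3 -p-> 0  → end 0, rejected
w3: Trace: 0 -r-> 1 -p-> 0 -p-> 3 -p-> 0  → end 0, rejected
w4: Trace: 0 -r-> 1 -r-> 1 -r-> 1  → end 1, rejected

none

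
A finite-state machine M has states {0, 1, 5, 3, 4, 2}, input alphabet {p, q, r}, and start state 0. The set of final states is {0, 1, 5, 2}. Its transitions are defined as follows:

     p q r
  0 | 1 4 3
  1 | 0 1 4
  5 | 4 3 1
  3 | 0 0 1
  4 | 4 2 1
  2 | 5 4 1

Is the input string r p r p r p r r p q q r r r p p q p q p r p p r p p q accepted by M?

Yes

Trace: 0 -r-> 3 -p-> 0 -r-> 3 -p-> 0 -r-> 3 -p-> 0 -r-> 3 -r-> 1 -p-> 0 -q-> 4 -q-> 2 -r-> 1 -r-> 4 -r-> 1 -p-> 0 -p-> 1 -q-> 1 -p-> 0 -q-> 4 -p-> 4 -r-> 1 -p-> 0 -p-> 1 -r-> 4 -p-> 4 -p-> 4 -q-> 2
End state 2 is accepting.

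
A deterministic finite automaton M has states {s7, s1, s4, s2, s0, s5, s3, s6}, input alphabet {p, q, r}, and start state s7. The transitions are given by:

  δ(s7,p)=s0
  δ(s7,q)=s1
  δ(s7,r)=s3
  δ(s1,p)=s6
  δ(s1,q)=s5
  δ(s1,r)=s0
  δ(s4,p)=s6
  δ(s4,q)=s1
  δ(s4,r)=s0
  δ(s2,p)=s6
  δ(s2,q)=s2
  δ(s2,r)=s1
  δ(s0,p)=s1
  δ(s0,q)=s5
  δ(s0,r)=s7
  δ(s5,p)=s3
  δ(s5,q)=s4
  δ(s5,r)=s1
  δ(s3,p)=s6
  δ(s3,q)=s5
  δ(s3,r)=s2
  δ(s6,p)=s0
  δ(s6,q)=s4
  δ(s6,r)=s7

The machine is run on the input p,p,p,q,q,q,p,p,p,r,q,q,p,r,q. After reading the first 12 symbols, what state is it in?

s5

s7 → s0 → s1 → s6 → s4 → s1 → s5 → s3 → s6 → s0 → s7 → s1 → s5
After 12 symbols: s5.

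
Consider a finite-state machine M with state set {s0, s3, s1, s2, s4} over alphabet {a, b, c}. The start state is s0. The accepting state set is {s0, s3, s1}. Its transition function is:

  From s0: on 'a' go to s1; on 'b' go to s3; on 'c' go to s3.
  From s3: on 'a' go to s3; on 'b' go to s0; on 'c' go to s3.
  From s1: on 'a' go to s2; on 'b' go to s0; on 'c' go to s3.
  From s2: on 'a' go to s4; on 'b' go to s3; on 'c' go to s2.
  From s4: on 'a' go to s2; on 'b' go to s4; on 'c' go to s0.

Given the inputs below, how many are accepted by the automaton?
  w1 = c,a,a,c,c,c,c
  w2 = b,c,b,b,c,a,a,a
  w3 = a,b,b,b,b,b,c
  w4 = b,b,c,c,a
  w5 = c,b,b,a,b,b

5

w1: s0 → s3 → s3 → s3 → s3 → s3 → s3 → s3  → end s3, accepted
w2: s0 → s3 → s3 → s0 → s3 → s3 → s3 → s3 → s3  → end s3, accepted
w3: s0 → s1 → s0 → s3 → s0 → s3 → s0 → s3  → end s3, accepted
w4: s0 → s3 → s0 → s3 → s3 → s3  → end s3, accepted
w5: s0 → s3 → s0 → s3 → s3 → s0 → s3  → end s3, accepted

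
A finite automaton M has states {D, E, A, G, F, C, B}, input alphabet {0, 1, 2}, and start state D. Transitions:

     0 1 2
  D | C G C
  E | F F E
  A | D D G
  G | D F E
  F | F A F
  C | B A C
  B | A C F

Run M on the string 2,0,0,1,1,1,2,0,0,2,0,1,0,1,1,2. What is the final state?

Trace: D -2-> C -0-> B -0-> A -1-> D -1-> G -1-> F -2-> F -0-> F -0-> F -2-> F -0-> F -1-> A -0-> D -1-> G -1-> F -2-> F

F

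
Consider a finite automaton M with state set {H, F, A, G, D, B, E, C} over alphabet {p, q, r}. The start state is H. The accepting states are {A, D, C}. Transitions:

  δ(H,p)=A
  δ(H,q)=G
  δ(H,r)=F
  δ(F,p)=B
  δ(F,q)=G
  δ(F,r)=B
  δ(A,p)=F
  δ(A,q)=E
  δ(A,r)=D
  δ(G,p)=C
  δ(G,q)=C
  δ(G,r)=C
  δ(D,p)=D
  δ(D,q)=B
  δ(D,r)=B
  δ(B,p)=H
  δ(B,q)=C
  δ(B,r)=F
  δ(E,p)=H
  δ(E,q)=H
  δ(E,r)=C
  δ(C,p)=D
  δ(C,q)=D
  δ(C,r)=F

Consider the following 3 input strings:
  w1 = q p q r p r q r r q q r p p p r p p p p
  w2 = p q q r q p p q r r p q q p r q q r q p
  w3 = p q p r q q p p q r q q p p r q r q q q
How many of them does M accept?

3

w1:
  start at H
  read 'q': H → G
  read 'p': G → C
  read 'q': C → D
  read 'r': D → B
  read 'p': B → H
  read 'r': H → F
  read 'q': F → G
  read 'r': G → C
  read 'r': C → F
  read 'q': F → G
  read 'q': G → C
  read 'r': C → F
  read 'p': F → B
  read 'p': B → H
  read 'p': H → A
  read 'r': A → D
  read 'p': D → D
  read 'p': D → D
  read 'p': D → D
  read 'p': D → D
  end D, accepted
w2:
  start at H
  read 'p': H → A
  read 'q': A → E
  read 'q': E → H
  read 'r': H → F
  read 'q': F → G
  read 'p': G → C
  read 'p': C → D
  read 'q': D → B
  read 'r': B → F
  read 'r': F → B
  read 'p': B → H
  read 'q': H → G
  read 'q': G → C
  read 'p': C → D
  read 'r': D → B
  read 'q': B → C
  read 'q': C → D
  read 'r': D → B
  read 'q': B → C
  read 'p': C → D
  end D, accepted
w3:
  start at H
  read 'p': H → A
  read 'q': A → E
  read 'p': E → H
  read 'r': H → F
  read 'q': F → G
  read 'q': G → C
  read 'p': C → D
  read 'p': D → D
  read 'q': D → B
  read 'r': B → F
  read 'q': F → G
  read 'q': G → C
  read 'p': C → D
  read 'p': D → D
  read 'r': D → B
  read 'q': B → C
  read 'r': C → F
  read 'q': F → G
  read 'q': G → C
  read 'q': C → D
  end D, accepted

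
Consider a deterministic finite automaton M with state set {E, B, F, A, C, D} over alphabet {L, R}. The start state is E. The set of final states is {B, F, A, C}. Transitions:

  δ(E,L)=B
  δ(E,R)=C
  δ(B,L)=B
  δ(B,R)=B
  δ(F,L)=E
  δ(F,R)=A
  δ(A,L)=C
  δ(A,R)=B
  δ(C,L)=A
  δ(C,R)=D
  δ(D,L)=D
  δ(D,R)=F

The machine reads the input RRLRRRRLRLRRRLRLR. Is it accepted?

E → C → D → D → F → A → B → B → B → B → B → B → B → B → B → B → B → B
End state B is accepting.

Yes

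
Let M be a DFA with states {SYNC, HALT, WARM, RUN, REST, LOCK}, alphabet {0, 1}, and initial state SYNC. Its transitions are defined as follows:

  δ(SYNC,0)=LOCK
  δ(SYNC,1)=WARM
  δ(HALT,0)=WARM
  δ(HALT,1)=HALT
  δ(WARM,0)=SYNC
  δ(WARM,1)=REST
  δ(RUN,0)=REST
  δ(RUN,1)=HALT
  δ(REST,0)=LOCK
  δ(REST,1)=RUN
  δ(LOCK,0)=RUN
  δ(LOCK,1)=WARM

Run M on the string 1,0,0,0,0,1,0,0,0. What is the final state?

RUN

start at SYNC
read '1': SYNC → WARM
read '0': WARM → SYNC
read '0': SYNC → LOCK
read '0': LOCK → RUN
read '0': RUN → REST
read '1': REST → RUN
read '0': RUN → REST
read '0': REST → LOCK
read '0': LOCK → RUN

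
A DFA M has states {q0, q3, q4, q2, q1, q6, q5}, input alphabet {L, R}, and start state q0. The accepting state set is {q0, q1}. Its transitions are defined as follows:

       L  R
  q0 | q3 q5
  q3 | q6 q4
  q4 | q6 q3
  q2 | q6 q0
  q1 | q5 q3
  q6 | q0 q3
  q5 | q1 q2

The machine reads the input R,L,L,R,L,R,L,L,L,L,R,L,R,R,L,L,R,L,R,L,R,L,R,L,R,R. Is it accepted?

No

q0 → q5 → q1 → q5 → q2 → q6 → q3 → q6 → q0 → q3 → q6 → q3 → q6 → q3 → q4 → q6 → q0 → q5 → q1 → q3 → q6 → q3 → q6 → q3 → q6 → q3 → q4
End state q4 is not accepting.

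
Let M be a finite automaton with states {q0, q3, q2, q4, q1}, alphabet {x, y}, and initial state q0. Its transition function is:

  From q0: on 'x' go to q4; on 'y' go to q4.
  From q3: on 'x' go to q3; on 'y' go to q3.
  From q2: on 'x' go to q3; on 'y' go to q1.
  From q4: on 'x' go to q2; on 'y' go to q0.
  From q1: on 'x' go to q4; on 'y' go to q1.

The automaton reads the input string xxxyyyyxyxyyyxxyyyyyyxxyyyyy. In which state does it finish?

Trace: q0 -x-> q4 -x-> q2 -x-> q3 -y-> q3 -y-> q3 -y-> q3 -y-> q3 -x-> q3 -y-> q3 -x-> q3 -y-> q3 -y-> q3 -y-> q3 -x-> q3 -x-> q3 -y-> q3 -y-> q3 -y-> q3 -y-> q3 -y-> q3 -y-> q3 -x-> q3 -x-> q3 -y-> q3 -y-> q3 -y-> q3 -y-> q3 -y-> q3

q3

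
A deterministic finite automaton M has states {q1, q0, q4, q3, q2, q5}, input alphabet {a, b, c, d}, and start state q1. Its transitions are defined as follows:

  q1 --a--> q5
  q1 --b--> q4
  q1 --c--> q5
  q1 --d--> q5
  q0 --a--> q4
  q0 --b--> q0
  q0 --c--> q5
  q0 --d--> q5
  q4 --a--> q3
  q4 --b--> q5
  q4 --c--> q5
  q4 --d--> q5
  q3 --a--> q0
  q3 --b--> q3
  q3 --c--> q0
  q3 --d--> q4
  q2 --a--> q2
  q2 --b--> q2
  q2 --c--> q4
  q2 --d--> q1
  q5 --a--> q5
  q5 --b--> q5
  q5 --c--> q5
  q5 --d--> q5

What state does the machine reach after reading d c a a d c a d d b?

q1 → q5 → q5 → q5 → q5 → q5 → q5 → q5 → q5 → q5 → q5

q5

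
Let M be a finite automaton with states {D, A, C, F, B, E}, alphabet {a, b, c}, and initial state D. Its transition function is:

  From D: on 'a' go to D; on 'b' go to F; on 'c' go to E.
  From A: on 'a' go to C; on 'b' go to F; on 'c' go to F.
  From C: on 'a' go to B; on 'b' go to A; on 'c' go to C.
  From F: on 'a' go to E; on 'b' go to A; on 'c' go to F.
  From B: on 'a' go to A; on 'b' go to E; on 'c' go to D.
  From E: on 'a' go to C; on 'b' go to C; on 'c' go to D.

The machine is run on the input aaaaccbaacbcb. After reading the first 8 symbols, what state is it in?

Trace: D -a-> D -a-> D -a-> D -a-> D -c-> E -c-> D -b-> F -a-> E
After 8 symbols: E.

E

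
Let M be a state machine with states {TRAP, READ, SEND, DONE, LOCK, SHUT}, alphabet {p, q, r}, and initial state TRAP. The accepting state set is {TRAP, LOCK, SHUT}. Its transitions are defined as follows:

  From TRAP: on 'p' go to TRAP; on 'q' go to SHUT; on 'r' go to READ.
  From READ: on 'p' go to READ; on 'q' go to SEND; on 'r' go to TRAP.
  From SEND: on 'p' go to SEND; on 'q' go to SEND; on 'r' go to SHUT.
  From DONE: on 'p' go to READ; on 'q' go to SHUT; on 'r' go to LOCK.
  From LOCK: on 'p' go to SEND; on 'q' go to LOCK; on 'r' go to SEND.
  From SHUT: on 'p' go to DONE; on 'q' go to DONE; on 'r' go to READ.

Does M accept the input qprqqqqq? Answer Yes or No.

Trace: TRAP -q-> SHUT -p-> DONE -r-> LOCK -q-> LOCK -q-> LOCK -q-> LOCK -q-> LOCK -q-> LOCK
End state LOCK is accepting.

Yes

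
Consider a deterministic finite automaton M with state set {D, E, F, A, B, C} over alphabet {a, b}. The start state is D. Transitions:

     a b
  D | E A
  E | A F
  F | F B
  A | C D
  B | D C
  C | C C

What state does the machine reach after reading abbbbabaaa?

C

D → E → F → B → C → C → C → C → C → C → C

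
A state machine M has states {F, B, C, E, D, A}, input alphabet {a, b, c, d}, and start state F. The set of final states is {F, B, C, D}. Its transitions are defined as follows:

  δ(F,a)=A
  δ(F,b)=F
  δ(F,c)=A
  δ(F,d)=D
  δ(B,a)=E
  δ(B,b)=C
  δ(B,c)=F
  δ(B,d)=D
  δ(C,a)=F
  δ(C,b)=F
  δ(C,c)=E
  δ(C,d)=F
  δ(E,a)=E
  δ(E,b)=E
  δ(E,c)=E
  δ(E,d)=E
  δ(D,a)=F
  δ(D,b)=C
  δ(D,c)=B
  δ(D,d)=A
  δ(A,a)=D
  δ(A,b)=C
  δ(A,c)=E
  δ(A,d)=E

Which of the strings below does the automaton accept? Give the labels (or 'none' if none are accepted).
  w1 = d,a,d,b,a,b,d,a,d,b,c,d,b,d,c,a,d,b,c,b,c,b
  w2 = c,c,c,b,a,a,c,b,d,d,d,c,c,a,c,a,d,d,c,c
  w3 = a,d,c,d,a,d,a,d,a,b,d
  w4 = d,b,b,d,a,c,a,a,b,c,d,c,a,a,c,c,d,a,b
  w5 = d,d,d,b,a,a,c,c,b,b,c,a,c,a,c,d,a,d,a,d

none

w1: Trace: F -d-> D -a-> F -d-> D -b-> C -a-> F -b-> F -d-> D -a-> F -d-> D -b-> C -c-> E -d-> E -b-> E -d-> E -c-> E -a-> E -d-> E -b-> E -c-> E -b-> E -c-> E -b-> E  → end E, rejected
w2: Trace: F -c-> A -c-> E -c-> E -b-> E -a-> E -a-> E -c-> E -b-> E -d-> E -d-> E -d-> E -c-> E -c-> E -a-> E -c-> E -a-> E -d-> E -d-> E -c-> E -c-> E  → end E, rejected
w3: Trace: F -a-> A -d-> E -c-> E -d-> E -a-> E -d-> E -a-> E -d-> E -a-> E -b-> E -d-> E  → end E, rejected
w4: Trace: F -d-> D -b-> C -b-> F -d-> D -a-> F -c-> A -a-> D -a-> F -b-> F -c-> A -d-> E -c-> E -a-> E -a-> E -c-> E -c-> E -d-> E -a-> E -b-> E  → end E, rejected
w5: Trace: F -d-> D -d-> A -d-> E -b-> E -a-> E -a-> E -c-> E -c-> E -b-> E -b-> E -c-> E -a-> E -c-> E -a-> E -c-> E -d-> E -a-> E -d-> E -a-> E -d-> E  → end E, rejected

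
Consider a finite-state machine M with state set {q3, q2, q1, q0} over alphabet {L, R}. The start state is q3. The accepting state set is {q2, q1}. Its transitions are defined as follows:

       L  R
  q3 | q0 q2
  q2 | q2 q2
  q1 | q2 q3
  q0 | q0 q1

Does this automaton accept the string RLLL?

Trace: q3 -R-> q2 -L-> q2 -L-> q2 -L-> q2
End state q2 is accepting.

Yes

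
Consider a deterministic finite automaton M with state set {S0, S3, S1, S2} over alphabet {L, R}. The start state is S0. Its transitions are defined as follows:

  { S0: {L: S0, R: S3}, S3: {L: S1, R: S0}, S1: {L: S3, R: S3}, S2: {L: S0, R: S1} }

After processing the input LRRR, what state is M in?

Trace: S0 -L-> S0 -R-> S3 -R-> S0 -R-> S3

S3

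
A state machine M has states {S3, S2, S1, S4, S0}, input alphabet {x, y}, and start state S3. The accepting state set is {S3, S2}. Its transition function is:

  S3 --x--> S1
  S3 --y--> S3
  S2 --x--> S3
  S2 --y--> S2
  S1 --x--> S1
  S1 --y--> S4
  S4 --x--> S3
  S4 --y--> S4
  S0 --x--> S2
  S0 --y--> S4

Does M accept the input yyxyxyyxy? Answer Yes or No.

No

S3 → S3 → S3 → S1 → S4 → S3 → S3 → S3 → S1 → S4
End state S4 is not accepting.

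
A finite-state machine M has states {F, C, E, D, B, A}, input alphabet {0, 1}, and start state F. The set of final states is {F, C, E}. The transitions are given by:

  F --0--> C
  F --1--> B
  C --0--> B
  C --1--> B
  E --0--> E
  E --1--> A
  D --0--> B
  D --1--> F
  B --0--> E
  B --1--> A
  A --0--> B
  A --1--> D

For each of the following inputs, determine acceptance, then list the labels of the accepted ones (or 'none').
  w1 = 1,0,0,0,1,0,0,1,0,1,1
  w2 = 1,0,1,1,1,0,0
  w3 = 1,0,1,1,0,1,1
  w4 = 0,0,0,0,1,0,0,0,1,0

none

w1: Trace: F -1-> B -0-> E -0-> E -0-> E -1-> A -0-> B -0-> E -1-> A -0-> B -1-> A -1-> D  → end D, rejected
w2: Trace: F -1-> B -0-> E -1-> A -1-> D -1-> F -0-> C -0-> B  → end B, rejected
w3: Trace: F -1-> B -0-> E -1-> A -1-> D -0-> B -1-> A -1-> D  → end D, rejected
w4: Trace: F -0-> C -0-> B -0-> E -0-> E -1-> A -0-> B -0-> E -0-> E -1-> A -0-> B  → end B, rejected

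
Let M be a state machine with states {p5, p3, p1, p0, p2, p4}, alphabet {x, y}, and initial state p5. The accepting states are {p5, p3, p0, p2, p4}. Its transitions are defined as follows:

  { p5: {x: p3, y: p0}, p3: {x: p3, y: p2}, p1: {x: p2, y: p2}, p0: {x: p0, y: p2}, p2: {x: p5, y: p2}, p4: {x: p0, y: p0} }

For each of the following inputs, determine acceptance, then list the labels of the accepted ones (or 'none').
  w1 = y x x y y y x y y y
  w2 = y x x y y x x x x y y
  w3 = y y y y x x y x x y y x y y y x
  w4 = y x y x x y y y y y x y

w1: p5 → p0 → p0 → p0 → p2 → p2 → p2 → p5 → p0 → p2 → p2  → end p2, accepted
w2: p5 → p0 → p0 → p0 → p2 → p2 → p5 → p3 → p3 → p3 → p2 → p2  → end p2, accepted
w3: p5 → p0 → p2 → p2 → p2 → p5 → p3 → p2 → p5 → p3 → p2 → p2 → p5 → p0 → p2 → p2 → p5  → end p5, accepted
w4: p5 → p0 → p0 → p2 → p5 → p3 → p2 → p2 → p2 → p2 → p2 → p5 → p0  → end p0, accepted

w1, w2, w3, w4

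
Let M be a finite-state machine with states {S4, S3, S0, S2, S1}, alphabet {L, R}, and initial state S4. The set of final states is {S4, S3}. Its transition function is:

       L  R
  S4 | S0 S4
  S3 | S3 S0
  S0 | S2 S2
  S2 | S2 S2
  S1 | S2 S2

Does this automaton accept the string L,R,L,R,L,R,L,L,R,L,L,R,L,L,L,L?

No

start at S4
read 'L': S4 → S0
read 'R': S0 → S2
read 'L': S2 → S2
read 'R': S2 → S2
read 'L': S2 → S2
read 'R': S2 → S2
read 'L': S2 → S2
read 'L': S2 → S2
read 'R': S2 → S2
read 'L': S2 → S2
read 'L': S2 → S2
read 'R': S2 → S2
read 'L': S2 → S2
read 'L': S2 → S2
read 'L': S2 → S2
read 'L': S2 → S2
End state S2 is not accepting.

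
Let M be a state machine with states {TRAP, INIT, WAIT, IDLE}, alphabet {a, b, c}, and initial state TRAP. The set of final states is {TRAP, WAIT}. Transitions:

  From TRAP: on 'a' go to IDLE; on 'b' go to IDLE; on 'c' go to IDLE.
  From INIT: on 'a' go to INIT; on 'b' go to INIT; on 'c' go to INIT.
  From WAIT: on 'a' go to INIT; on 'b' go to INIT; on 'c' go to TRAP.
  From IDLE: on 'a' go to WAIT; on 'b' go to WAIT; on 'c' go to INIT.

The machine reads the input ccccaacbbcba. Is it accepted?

start at TRAP
read 'c': TRAP → IDLE
read 'c': IDLE → INIT
read 'c': INIT → INIT
read 'c': INIT → INIT
read 'a': INIT → INIT
read 'a': INIT → INIT
read 'c': INIT → INIT
read 'b': INIT → INIT
read 'b': INIT → INIT
read 'c': INIT → INIT
read 'b': INIT → INIT
read 'a': INIT → INIT
End state INIT is not accepting.

No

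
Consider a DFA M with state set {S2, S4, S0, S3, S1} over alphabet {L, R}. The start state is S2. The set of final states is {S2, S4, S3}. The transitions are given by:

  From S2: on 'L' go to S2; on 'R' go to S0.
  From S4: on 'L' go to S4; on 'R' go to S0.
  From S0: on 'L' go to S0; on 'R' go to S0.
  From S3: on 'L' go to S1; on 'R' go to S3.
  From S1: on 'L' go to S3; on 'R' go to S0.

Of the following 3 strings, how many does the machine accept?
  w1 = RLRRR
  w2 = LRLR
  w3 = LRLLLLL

0

w1: Trace: S2 -R-> S0 -L-> S0 -R-> S0 -R-> S0 -R-> S0  → end S0, rejected
w2: Trace: S2 -L-> S2 -R-> S0 -L-> S0 -R-> S0  → end S0, rejected
w3: Trace: S2 -L-> S2 -R-> S0 -L-> S0 -L-> S0 -L-> S0 -L-> S0 -L-> S0  → end S0, rejected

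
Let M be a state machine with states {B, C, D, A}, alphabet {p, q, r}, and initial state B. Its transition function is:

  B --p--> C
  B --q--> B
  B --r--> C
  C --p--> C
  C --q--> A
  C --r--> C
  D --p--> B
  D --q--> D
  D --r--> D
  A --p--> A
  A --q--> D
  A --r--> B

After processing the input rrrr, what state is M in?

B → C → C → C → C

C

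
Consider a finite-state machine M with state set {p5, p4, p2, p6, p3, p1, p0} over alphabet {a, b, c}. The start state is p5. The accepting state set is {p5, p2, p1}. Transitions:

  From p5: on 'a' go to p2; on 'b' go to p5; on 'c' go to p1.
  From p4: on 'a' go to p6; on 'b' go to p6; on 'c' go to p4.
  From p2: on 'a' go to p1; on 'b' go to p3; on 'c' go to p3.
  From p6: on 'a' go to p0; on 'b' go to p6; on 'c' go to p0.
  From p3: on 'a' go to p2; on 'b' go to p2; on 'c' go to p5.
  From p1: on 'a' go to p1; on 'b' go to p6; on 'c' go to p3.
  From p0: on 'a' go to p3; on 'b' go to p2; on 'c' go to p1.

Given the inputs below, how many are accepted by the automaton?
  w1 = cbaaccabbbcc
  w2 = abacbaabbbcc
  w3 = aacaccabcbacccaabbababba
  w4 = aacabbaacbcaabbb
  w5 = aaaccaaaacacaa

3

w1: p5 → p1 → p6 → p0 → p3 → p5 → p1 → p1 → p6 → p6 → p6 → p0 → p1  → end p1, accepted
w2: p5 → p2 → p3 → p2 → p3 → p2 → p1 → p1 → p6 → p6 → p6 → p0 → p1  → end p1, accepted
w3: p5 → p2 → p1 → p3 → p2 → p3 → p5 → p2 → p3 → p5 → p5 → p2 → p3 → p5 → p1 → p1 → p1 → p6 → p6 → p0 → p2 → p1 → p6 → p6 → p0  → end p0, rejected
w4: p5 → p2 → p1 → p3 → p2 → p3 → p2 → p1 → p1 → p3 → p2 → p3 → p2 → p1 → p6 → p6 → p6  → end p6, rejected
w5: p5 → p2 → p1 → p1 → p3 → p5 → p2 → p1 → p1 → p1 → p3 → p2 → p3 → p2 → p1  → end p1, accepted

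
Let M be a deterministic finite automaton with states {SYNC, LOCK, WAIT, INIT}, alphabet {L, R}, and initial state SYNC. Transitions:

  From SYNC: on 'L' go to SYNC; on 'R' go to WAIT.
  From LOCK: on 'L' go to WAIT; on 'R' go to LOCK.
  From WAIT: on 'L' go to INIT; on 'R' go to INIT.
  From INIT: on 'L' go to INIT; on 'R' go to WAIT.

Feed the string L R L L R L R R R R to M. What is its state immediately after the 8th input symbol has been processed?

start at SYNC
read 'L': SYNC → SYNC
read 'R': SYNC → WAIT
read 'L': WAIT → INIT
read 'L': INIT → INIT
read 'R': INIT → WAIT
read 'L': WAIT → INIT
read 'R': INIT → WAIT
read 'R': WAIT → INIT
After 8 symbols: INIT.

INIT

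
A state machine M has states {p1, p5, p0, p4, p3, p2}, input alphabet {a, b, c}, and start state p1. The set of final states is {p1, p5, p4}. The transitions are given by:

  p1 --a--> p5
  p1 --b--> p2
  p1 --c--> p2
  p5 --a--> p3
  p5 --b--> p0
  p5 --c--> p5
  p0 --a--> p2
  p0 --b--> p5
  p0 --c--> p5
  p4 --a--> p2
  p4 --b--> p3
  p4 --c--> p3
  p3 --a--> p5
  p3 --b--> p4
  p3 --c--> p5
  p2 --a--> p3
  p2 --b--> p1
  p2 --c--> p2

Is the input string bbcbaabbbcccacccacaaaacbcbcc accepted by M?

p1 → p2 → p1 → p2 → p1 → p5 → p3 → p4 → p3 → p4 → p3 → p5 → p5 → p3 → p5 → p5 → p5 → p3 → p5 → p3 → p5 → p3 → p5 → p5 → p0 → p5 → p0 → p5 → p5
End state p5 is accepting.

Yes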